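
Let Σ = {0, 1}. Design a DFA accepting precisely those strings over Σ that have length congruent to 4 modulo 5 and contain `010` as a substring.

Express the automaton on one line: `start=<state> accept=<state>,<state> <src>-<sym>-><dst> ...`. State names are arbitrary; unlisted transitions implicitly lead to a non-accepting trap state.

start=A accept=M A-0->B A-1->C B-0->D B-1->E C-0->D C-1->F D-0->G D-1->H E-0->I E-1->J F-0->G F-1->J G-0->K G-1->L H-0->M H-1->N I-0->M I-1->M J-0->K J-1->N K-0->O K-1->P L-0->Q L-1->A M-0->Q M-1->Q N-0->O N-1->A O-0->B O-1->R P-0->S P-1->C Q-0->S Q-1->S R-0->T R-1->F S-0->T S-1->T T-0->I T-1->I

Handle the two conditions separately and then intersect. One (5 states) tracks the input length modulo 5; the other (4 states) tracks whether and how much of `010` has been seen. Each combined state is a pair, one component from each; accept when both components accept.
20 states suffice.
       0  1 
>  A   B  C 
   B   D  E 
   C   D  F 
   D   G  H 
   E   I  J 
   F   G  J 
   G   K  L 
   H   M  N 
   I   M  M 
   J   K  N 
   K   O  P 
   L   Q  A 
 * M   Q  Q 
   N   O  A 
   O   B  R 
   P   S  C 
   Q   S  S 
   R   T  F 
   S   T  T 
   T   I  I 
(> = start, * = accepting)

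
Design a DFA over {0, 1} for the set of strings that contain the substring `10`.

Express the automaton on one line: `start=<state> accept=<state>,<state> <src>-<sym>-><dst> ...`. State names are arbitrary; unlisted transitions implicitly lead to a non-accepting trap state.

start=q0 accept=q2 q0-0->q0 q0-1->q1 q1-0->q2 q1-1->q1 q2-0->q2 q2-1->q2

Track how much of `10` has been matched so far: state q0 is no progress, q2 is the absorbing accept state reached once `10` has occurred. Intermediate states record partial matches; on a mismatch, fall back to the longest reusable overlap.
        0   1  
>  q0   q0  q1 
   q1   q2  q1 
 * q2   q2  q2 
(> = start, * = accepting)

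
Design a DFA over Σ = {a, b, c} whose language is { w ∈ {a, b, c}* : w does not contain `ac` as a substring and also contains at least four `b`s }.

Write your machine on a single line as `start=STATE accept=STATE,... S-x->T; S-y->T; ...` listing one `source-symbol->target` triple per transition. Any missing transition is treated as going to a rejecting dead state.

start=s0; accept=s11,s13,s14,s16; s0-a->s1; s0-b->s2; s0-c->s0; s1-a->s1; s1-b->s2; s1-c->s3; s2-a->s4; s2-b->s5; s2-c->s2; s3-a->s3; s3-b->s6; s3-c->s3; s4-a->s4; s4-b->s5; s4-c->s6; s5-a->s7; s5-b->s8; s5-c->s5; s6-a->s6; s6-b->s9; s6-c->s6; s7-a->s7; s7-b->s8; s7-c->s9; s8-a->s10; s8-b->s11; s8-c->s8; s9-a->s9; s9-b->s12; s9-c->s9; s10-a->s10; s10-b->s11; s10-c->s12; s11-a->s13; s11-b->s14; s11-c->s11; s12-a->s12; s12-b->s15; s12-c->s12; s13-a->s13; s13-b->s14; s13-c->s15; s14-a->s16; s14-b->s14; s14-c->s14; s15-a->s15; s15-b->s17; s15-c->s15; s16-a->s16; s16-b->s14; s16-c->s17; s17-a->s17; s17-b->s17; s17-c->s17

Run two small machines in parallel and take their product. The first has 3 states tracking partial matches of the forbidden pattern `ac`; the second has 6 states tracking the count of `b`s, saturating at 5. A product state is a pair (one from each), accepting exactly when both do.
18 states suffice.
          a    b    c  
>  s0     s1   s2   s0 
   s1     s1   s2   s3 
   s2     s4   s5   s2 
   s3     s3   s6   s3 
   s4     s4   s5   s6 
   s5     s7   s8   s5 
   s6     s6   s9   s6 
   s7     s7   s8   s9 
   s8    s10  s11   s8 
   s9     s9  s12   s9 
   s10   s10  s11  s12 
 * s11   s13  s14  s11 
   s12   s12  s15  s12 
 * s13   s13  s14  s15 
 * s14   s16  s14  s14 
   s15   s15  s17  s15 
 * s16   s16  s14  s17 
   s17   s17  s17  s17 
(> = start, * = accepting)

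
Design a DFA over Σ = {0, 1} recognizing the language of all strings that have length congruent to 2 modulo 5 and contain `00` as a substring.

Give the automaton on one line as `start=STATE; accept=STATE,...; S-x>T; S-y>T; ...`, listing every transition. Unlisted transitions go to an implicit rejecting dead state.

start=A; accept=D; A-0>B; A-1>C; B-0>D; B-1>E; C-0>F; C-1>E; D-0>G; D-1>G; E-0>H; E-1>I; F-0>G; F-1>I; G-0>J; G-1>J; H-0>J; H-1>K; I-0>L; I-1>K; J-0>M; J-1>M; K-0>N; K-1>A; L-0>M; L-1>A; M-0>O; M-1>O; N-0>O; N-1>C; O-0>D; O-1>D

Build one automaton per condition and run them in lockstep. The first has 5 states tracking the input length modulo 5; the second has 3 states tracking whether and how much of `00` has been seen. A product state is a pair (one from each), accepting exactly when both do.
       0  1 
>  A   B  C 
   B   D  E 
   C   F  E 
 * D   G  G 
   E   H  I 
   F   G  I 
   G   J  J 
   H   J  K 
   I   L  K 
   J   M  M 
   K   N  A 
   L   M  A 
   M   O  O 
   N   O  C 
   O   D  D 
(> = start, * = accepting)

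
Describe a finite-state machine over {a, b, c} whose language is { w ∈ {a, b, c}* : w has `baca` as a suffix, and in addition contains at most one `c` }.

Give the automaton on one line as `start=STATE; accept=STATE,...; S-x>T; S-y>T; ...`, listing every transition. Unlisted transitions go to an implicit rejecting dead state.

Run two small machines in parallel and take their product. One (5 states) tracks how much of the suffix `baca` has currently been matched; the other (3 states) tracks the count of `c`s, saturating at 2. Each combined state is a pair, one component from each; accept when both components accept.
A 13-state machine:
          a    b    c  
>  S0     S0   S1   S2 
   S1     S3   S1   S2 
   S2     S2   S4   S5 
   S3     S0   S1   S6 
   S4     S7   S4   S5 
   S5     S5   S8   S5 
   S6     S9   S4   S5 
   S7     S2   S4  S10 
   S8    S11   S8   S5 
 * S9     S2   S4   S5 
   S10   S12   S8   S5 
   S11    S5   S8  S10 
   S12    S5   S8   S5 
(> = start, * = accepting)

start=S0; accept=S9; S0-a>S0; S0-b>S1; S0-c>S2; S1-a>S3; S1-b>S1; S1-c>S2; S2-a>S2; S2-b>S4; S2-c>S5; S3-a>S0; S3-b>S1; S3-c>S6; S4-a>S7; S4-b>S4; S4-c>S5; S5-a>S5; S5-b>S8; S5-c>S5; S6-a>S9; S6-b>S4; S6-c>S5; S7-a>S2; S7-b>S4; S7-c>S10; S8-a>S11; S8-b>S8; S8-c>S5; S9-a>S2; S9-b>S4; S9-c>S5; S10-a>S12; S10-b>S8; S10-c>S5; S11-a>S5; S11-b>S8; S11-c>S10; S12-a>S5; S12-b>S8; S12-c>S5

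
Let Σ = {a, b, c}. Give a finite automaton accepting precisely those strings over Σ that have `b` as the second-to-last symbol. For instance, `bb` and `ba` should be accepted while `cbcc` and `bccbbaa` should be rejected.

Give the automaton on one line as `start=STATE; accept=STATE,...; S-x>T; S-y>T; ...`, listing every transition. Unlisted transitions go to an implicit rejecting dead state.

A DFA must remember the last 2 symbols (since which symbol is second-to-last isn't known until the input ends). Use one state per possible window of the last ≤2 symbols; accept from those whose window starts with `b`.
          a    b    c  
>  q0     q1   q2   q3 
   q1     q4   q5   q6 
   q2     q7   q8   q9 
   q3    q10  q11  q12 
   q4     q4   q5   q6 
   q5     q7   q8   q9 
   q6    q10  q11  q12 
 * q7     q4   q5   q6 
 * q8     q7   q8   q9 
 * q9    q10  q11  q12 
   q10    q4   q5   q6 
   q11    q7   q8   q9 
   q12   q10  q11  q12 
(> = start, * = accepting)

start=q0; accept=q7,q8,q9; q0-a>q1; q0-b>q2; q0-c>q3; q1-a>q4; q1-b>q5; q1-c>q6; q2-a>q7; q2-b>q8; q2-c>q9; q3-a>q10; q3-b>q11; q3-c>q12; q4-a>q4; q4-b>q5; q4-c>q6; q5-a>q7; q5-b>q8; q5-c>q9; q6-a>q10; q6-b>q11; q6-c>q12; q7-a>q4; q7-b>q5; q7-c>q6; q8-a>q7; q8-b>q8; q8-c>q9; q9-a>q10; q9-b>q11; q9-c>q12; q10-a>q4; q10-b>q5; q10-c>q6; q11-a>q7; q11-b>q8; q11-c>q9; q12-a>q10; q12-b>q11; q12-c>q12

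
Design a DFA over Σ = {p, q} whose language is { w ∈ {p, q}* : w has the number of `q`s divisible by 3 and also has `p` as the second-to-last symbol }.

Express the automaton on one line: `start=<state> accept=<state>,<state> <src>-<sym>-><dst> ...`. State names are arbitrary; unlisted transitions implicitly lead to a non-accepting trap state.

Build one automaton per condition and run them in lockstep. The first has 3 states tracking the count of `q`s modulo 3; the second has 7 states tracking the last 2 symbols read. A product state is a pair (one from each), accepting exactly when both do.
A 15-state machine:
       p  q 
>  A   B  C 
   B   D  E 
   C   F  G 
 * D   D  E 
   E   F  G 
   F   H  I 
   G   J  K 
   H   H  I 
   I   J  K 
   J   L  M 
   K   N  O 
   L   L  M 
 * M   N  O 
   N   D  E 
   O   F  G 
(> = start, * = accepting)

start=A accept=D,M A-p->B A-q->C B-p->D B-q->E C-p->F C-q->G D-p->D D-q->E E-p->F E-q->G F-p->H F-q->I G-p->J G-q->K H-p->H H-q->I I-p->J I-q->K J-p->L J-q->M K-p->N K-q->O L-p->L L-q->M M-p->N M-q->O N-p->D N-q->E O-p->F O-q->G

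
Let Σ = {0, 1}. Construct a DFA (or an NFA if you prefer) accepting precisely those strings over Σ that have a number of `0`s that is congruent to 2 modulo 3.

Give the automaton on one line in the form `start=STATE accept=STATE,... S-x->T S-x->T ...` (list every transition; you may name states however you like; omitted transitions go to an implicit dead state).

start=q0 accept=q2 q0-0->q1 q0-1->q0 q1-0->q2 q1-1->q1 q2-0->q0 q2-1->q2

The only thing that matters is how many `0`s have appeared, reduced mod 3. Use one state per residue: q0 for 0, …, q2 for 2. Reading `0` moves to the next residue; anything else stays put. q2 is accepting.
A 3-state machine:
        0   1  
>  q0   q1  q0 
   q1   q2  q1 
 * q2   q0  q2 
(> = start, * = accepting)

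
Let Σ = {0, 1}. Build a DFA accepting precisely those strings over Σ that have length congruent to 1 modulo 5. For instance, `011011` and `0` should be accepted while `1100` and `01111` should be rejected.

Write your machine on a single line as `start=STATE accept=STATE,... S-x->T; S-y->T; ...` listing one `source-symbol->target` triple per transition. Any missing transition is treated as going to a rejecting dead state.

start=q0; accept=q1; q0-0->q1; q0-1->q1; q1-0->q2; q1-1->q2; q2-0->q3; q2-1->q3; q3-0->q4; q3-1->q4; q4-0->q0; q4-1->q0

Count input length modulo 5: every symbol advances one step around the cycle q0 → q1 → q2 → q3 → q4 → q0. Accept at q1.
With 5 states:
        0   1  
>  q0   q1  q1 
 * q1   q2  q2 
   q2   q3  q3 
   q3   q4  q4 
   q4   q0  q0 
(> = start, * = accepting)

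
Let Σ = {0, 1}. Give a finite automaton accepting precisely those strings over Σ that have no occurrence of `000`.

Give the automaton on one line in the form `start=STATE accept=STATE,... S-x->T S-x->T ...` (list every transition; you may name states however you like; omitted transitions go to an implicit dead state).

This is the complement of 'contains `000`'. Use the same substring-matching states — s0 through s3 holding how much of `000` has just been matched — but flip the accepting set: everything except the trap s3 accepts.
        0   1  
>* s0   s1  s0 
 * s1   s2  s0 
 * s2   s3  s0 
   s3   s3  s3 
(> = start, * = accepting)

start=s0 accept=s0,s1,s2 s0-0->s1 s0-1->s0 s1-0->s2 s1-1->s0 s2-0->s3 s2-1->s0 s3-0->s3 s3-1->s3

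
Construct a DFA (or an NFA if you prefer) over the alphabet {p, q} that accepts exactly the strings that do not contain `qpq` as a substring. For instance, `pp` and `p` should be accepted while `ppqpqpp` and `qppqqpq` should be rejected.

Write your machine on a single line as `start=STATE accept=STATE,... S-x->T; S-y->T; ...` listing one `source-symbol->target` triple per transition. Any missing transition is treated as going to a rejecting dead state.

Track partial matches of the forbidden pattern `qpq`. State D is a dead state reached once `qpq` has occurred; every other state accepts. A means no part of `qpq` is currently matched.
4 states suffice.
       p  q 
>* A   A  B 
 * B   C  B 
 * C   A  D 
   D   D  D 
(> = start, * = accepting)

start=A; accept=A,B,C; A-p->A; A-q->B; B-p->C; B-q->B; C-p->A; C-q->D; D-p->D; D-q->D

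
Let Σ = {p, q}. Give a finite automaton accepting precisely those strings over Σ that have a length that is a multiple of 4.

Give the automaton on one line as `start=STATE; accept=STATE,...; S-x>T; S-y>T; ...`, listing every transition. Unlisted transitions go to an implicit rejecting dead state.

start=A; accept=A; A-p>B; A-q>B; B-p>C; B-q>C; C-p>D; C-q>D; D-p>A; D-q>A

Count input length modulo 4: every symbol advances one step around the cycle A → B → C → D → A. Accept at A.
A 4-state machine:
       p  q 
>* A   B  B 
   B   C  C 
   C   D  D 
   D   A  A 
(> = start, * = accepting)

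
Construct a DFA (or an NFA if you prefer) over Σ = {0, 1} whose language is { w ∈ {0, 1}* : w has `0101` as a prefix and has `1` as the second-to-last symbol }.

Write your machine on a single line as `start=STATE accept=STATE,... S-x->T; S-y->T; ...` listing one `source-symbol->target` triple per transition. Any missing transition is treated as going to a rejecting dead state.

Handle the two conditions separately and then intersect. One (6 states) tracks whether the input so far still matches the prefix `0101`; the other (7 states) tracks the last 2 symbols read. Each combined state is a pair, one component from each; accept when both components accept. Minimizing collapses redundant product states.
With 9 states:
        0   1  
>  S0   S1  S2 
   S1   S2  S3 
   S2   S2  S2 
   S3   S4  S2 
   S4   S2  S5 
   S5   S6  S7 
 * S6   S8  S5 
 * S7   S6  S7 
   S8   S8  S5 
(> = start, * = accepting)

start=S0; accept=S6,S7; S0-0->S1; S0-1->S2; S1-0->S2; S1-1->S3; S2-0->S2; S2-1->S2; S3-0->S4; S3-1->S2; S4-0->S2; S4-1->S5; S5-0->S6; S5-1->S7; S6-0->S8; S6-1->S5; S7-0->S6; S7-1->S7; S8-0->S8; S8-1->S5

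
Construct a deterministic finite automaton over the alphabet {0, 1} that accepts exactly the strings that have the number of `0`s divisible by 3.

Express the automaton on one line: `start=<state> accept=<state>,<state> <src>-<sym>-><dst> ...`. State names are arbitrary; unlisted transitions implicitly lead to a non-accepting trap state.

start=S0 accept=S0 S0-0->S1 S0-1->S0 S1-0->S2 S1-1->S1 S2-0->S0 S2-1->S2

Keep the running count of `0`s modulo 3: each `0` advances along the cycle S0 → S1 → S2 → S0 while other symbols loop. Accept at S0.
A 3-state machine:
        0   1  
>* S0   S1  S0 
   S1   S2  S1 
   S2   S0  S2 
(> = start, * = accepting)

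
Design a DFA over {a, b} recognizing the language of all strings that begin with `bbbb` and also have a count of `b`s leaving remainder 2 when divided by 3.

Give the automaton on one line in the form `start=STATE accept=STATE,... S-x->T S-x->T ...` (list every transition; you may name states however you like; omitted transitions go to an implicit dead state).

start=q0 accept=q6 q0-a->q1 q0-b->q2 q1-a->q1 q1-b->q1 q2-a->q1 q2-b->q3 q3-a->q1 q3-b->q4 q4-a->q1 q4-b->q5 q5-a->q5 q5-b->q6 q6-a->q6 q6-b->q7 q7-a->q7 q7-b->q5

Run two small machines in parallel and take their product. One (6 states) tracks whether the input so far still matches the prefix `bbbb`; the other (3 states) tracks the count of `b`s modulo 3. Each combined state is a pair, one component from each; accept when both components accept. Equivalent product states are then merged.
        a   b  
>  q0   q1  q2 
   q1   q1  q1 
   q2   q1  q3 
   q3   q1  q4 
   q4   q1  q5 
   q5   q5  q6 
 * q6   q6  q7 
   q7   q7  q5 
(> = start, * = accepting)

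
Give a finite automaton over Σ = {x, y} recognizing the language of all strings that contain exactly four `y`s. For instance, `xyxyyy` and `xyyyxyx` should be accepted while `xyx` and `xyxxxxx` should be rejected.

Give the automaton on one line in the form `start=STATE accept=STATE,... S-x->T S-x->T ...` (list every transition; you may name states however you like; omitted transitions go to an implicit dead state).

start=S0 accept=S4 S0-x->S0 S0-y->S1 S1-x->S1 S1-y->S2 S2-x->S2 S2-y->S3 S3-x->S3 S3-y->S4 S4-x->S4 S4-y->S5 S5-x->S5 S5-y->S5

Count `y`s, saturating at 5: states S0 through S4 mean 0 through 4 `y`s seen; S5 means more than 4. Each `y` increments (capped at S5); other symbols loop. Accept from {S4}.
        x   y  
>  S0   S0  S1 
   S1   S1  S2 
   S2   S2  S3 
   S3   S3  S4 
 * S4   S4  S5 
   S5   S5  S5 
(> = start, * = accepting)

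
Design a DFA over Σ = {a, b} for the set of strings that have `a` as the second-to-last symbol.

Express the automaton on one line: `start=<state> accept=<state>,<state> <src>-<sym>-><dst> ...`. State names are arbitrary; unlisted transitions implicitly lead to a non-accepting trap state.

A DFA must remember the last 2 symbols (since which symbol is second-to-last isn't known until the input ends). Use one state per possible window of the last ≤2 symbols; accept from those whose window starts with `a`.
        a   b  
>  s0   s1  s2 
   s1   s3  s4 
   s2   s5  s6 
 * s3   s3  s4 
 * s4   s5  s6 
   s5   s3  s4 
   s6   s5  s6 
(> = start, * = accepting)

start=s0 accept=s3,s4 s0-a->s1 s0-b->s2 s1-a->s3 s1-b->s4 s2-a->s5 s2-b->s6 s3-a->s3 s3-b->s4 s4-a->s5 s4-b->s6 s5-a->s3 s5-b->s4 s6-a->s5 s6-b->s6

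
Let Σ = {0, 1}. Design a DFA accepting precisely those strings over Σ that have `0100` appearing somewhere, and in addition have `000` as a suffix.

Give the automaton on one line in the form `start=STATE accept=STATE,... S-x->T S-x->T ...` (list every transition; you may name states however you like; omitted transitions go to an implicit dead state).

Handle the two conditions separately and then intersect. The first has 5 states tracking whether and how much of `0100` has been seen; the second has 4 states tracking how much of the suffix `000` has currently been matched. A product state is a pair (one from each), accepting exactly when both do.
       0  1 
>  A   B  A 
   B   C  D 
   C   E  D 
   D   F  A 
   E   E  D 
   F   G  D 
   G   H  I 
 * H   H  I 
   I   J  I 
   J   G  I 
(> = start, * = accepting)

start=A accept=H A-0->B A-1->A B-0->C B-1->D C-0->E C-1->D D-0->F D-1->A E-0->E E-1->D F-0->G F-1->D G-0->H G-1->I H-0->H H-1->I I-0->J I-1->I J-0->G J-1->I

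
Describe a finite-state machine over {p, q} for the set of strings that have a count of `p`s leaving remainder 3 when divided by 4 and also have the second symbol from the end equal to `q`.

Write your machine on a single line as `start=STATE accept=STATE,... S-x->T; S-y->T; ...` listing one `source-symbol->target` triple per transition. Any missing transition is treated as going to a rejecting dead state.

start=A; accept=G,H; A-p->B; A-q->A; B-p->C; B-q->B; C-p->D; C-q->E; D-p->A; D-q->F; E-p->G; E-q->E; F-p->A; F-q->H; G-p->A; G-q->F; H-p->A; H-q->H

Handle the two conditions separately and then intersect. One (4 states) tracks the count of `p`s modulo 4; the other (7 states) tracks the last 2 symbols read. Each combined state is a pair, one component from each; accept when both components accept. Equivalent product states are then merged.
With 8 states:
       p  q 
>  A   B  A 
   B   C  B 
   C   D  E 
   D   A  F 
   E   G  E 
   F   A  H 
 * G   A  F 
 * H   A  H 
(> = start, * = accepting)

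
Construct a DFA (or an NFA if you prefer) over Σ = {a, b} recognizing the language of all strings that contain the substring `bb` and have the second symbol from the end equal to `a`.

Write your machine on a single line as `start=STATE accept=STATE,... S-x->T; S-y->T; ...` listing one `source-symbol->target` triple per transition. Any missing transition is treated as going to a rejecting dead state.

Run two small machines in parallel and take their product. The first has 3 states tracking whether and how much of `bb` has been seen; the second has 7 states tracking the last 2 symbols read. A product state is a pair (one from each), accepting exactly when both do.
With 10 states:
        a   b  
>  s0   s1  s2 
   s1   s3  s4 
   s2   s5  s6 
   s3   s3  s4 
   s4   s5  s6 
   s5   s3  s4 
   s6   s7  s6 
   s7   s8  s9 
 * s8   s8  s9 
 * s9   s7  s6 
(> = start, * = accepting)

start=s0; accept=s8,s9; s0-a->s1; s0-b->s2; s1-a->s3; s1-b->s4; s2-a->s5; s2-b->s6; s3-a->s3; s3-b->s4; s4-a->s5; s4-b->s6; s5-a->s3; s5-b->s4; s6-a->s7; s6-b->s6; s7-a->s8; s7-b->s9; s8-a->s8; s8-b->s9; s9-a->s7; s9-b->s6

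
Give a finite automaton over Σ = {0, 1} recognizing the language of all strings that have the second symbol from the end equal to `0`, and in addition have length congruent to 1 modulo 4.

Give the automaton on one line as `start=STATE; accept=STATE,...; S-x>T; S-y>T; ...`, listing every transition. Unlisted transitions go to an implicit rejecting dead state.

Handle the two conditions separately and then intersect. The first has 7 states tracking the last 2 symbols read; the second has 4 states tracking the input length modulo 4. A product state is a pair (one from each), accepting exactly when both do. Minimizing collapses redundant product states.
6 states suffice.
        0   1  
>  s0   s1  s1 
   s1   s2  s2 
   s2   s3  s3 
   s3   s4  s0 
   s4   s5  s5 
 * s5   s2  s2 
(> = start, * = accepting)

start=s0; accept=s5; s0-0>s1; s0-1>s1; s1-0>s2; s1-1>s2; s2-0>s3; s2-1>s3; s3-0>s4; s3-1>s0; s4-0>s5; s4-1>s5; s5-0>s2; s5-1>s2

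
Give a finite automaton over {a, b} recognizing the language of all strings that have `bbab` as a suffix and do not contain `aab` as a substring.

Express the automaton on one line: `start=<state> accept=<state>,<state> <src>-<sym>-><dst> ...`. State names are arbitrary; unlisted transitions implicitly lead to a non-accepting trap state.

Build one automaton per condition and run them in lockstep. One (5 states) tracks how much of the suffix `bbab` has currently been matched; the other (4 states) tracks partial matches of the forbidden pattern `aab`. Each combined state is a pair, one component from each; accept when both components accept. Equivalent product states are then merged.
7 states suffice.
        a   b  
>  s0   s1  s2 
   s1   s3  s2 
   s2   s1  s4 
   s3   s3  s3 
   s4   s5  s4 
   s5   s3  s6 
 * s6   s1  s4 
(> = start, * = accepting)

start=s0 accept=s6 s0-a->s1 s0-b->s2 s1-a->s3 s1-b->s2 s2-a->s1 s2-b->s4 s3-a->s3 s3-b->s3 s4-a->s5 s4-b->s4 s5-a->s3 s5-b->s6 s6-a->s1 s6-b->s4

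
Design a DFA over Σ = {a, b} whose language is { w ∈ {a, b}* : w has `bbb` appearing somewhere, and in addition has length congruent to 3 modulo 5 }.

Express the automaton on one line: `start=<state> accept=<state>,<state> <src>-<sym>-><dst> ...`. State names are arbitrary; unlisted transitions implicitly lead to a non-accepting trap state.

Build one automaton per condition and run them in lockstep. The first has 4 states tracking whether and how much of `bbb` has been seen; the second has 5 states tracking the input length modulo 5. A product state is a pair (one from each), accepting exactly when both do.
A 20-state machine:
          a    b  
>  s0     s1   s2 
   s1     s3   s4 
   s2     s3   s5 
   s3     s6   s7 
   s4     s6   s8 
   s5     s6   s9 
   s6    s10  s11 
   s7    s10  s12 
   s8    s10  s13 
 * s9    s13  s13 
   s10    s0  s14 
   s11    s0  s15 
   s12    s0  s16 
   s13   s16  s16 
   s14    s1  s17 
   s15    s1  s18 
   s16   s18  s18 
   s17    s3  s19 
   s18   s19  s19 
   s19    s9   s9 
(> = start, * = accepting)

start=s0 accept=s9 s0-a->s1 s0-b->s2 s1-a->s3 s1-b->s4 s2-a->s3 s2-b->s5 s3-a->s6 s3-b->s7 s4-a->s6 s4-b->s8 s5-a->s6 s5-b->s9 s6-a->s10 s6-b->s11 s7-a->s10 s7-b->s12 s8-a->s10 s8-b->s13 s9-a->s13 s9-b->s13 s10-a->s0 s10-b->s14 s11-a->s0 s11-b->s15 s12-a->s0 s12-b->s16 s13-a->s16 s13-b->s16 s14-a->s1 s14-b->s17 s15-a->s1 s15-b->s18 s16-a->s18 s16-b->s18 s17-a->s3 s17-b->s19 s18-a->s19 s18-b->s19 s19-a->s9 s19-b->s9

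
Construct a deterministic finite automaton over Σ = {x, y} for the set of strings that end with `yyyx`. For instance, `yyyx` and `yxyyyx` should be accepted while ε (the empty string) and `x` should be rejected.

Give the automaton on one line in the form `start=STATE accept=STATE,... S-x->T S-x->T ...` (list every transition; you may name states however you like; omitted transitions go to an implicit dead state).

start=s0 accept=s4 s0-x->s0 s0-y->s1 s1-x->s0 s1-y->s2 s2-x->s0 s2-y->s3 s3-x->s4 s3-y->s3 s4-x->s0 s4-y->s1

Remember how much of `yyyx` the current input suffix matches. State s0 means no match yet; s1 means the last symbol is `y`; s2 means the last 2 symbols are `yy`; s3 means the last 3 symbols are `yyy`; s4 means the last 4 symbols are `yyyx`. Only s4 accepts. On a mismatch, fall back to the longest proper suffix that is still a prefix of `yyyx`.
With 5 states:
        x   y  
>  s0   s0  s1 
   s1   s0  s2 
   s2   s0  s3 
   s3   s4  s3 
 * s4   s0  s1 
(> = start, * = accepting)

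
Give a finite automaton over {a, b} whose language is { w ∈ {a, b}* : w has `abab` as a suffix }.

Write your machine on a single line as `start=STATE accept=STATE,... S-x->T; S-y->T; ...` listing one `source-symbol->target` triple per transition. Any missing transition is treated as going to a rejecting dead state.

Let each state record the length of the longest suffix of the input read so far that is also a prefix of `abab`. S1 means the last symbol is `a`; S2 means the last 2 symbols are `ab`; S3 means the last 3 symbols are `aba`; S4 means the last 4 symbols are `abab`. Accept only at S4, where the string currently ends in `abab`.
With 5 states:
        a   b  
>  S0   S1  S0 
   S1   S1  S2 
   S2   S3  S0 
   S3   S1  S4 
 * S4   S3  S0 
(> = start, * = accepting)

start=S0; accept=S4; S0-a->S1; S0-b->S0; S1-a->S1; S1-b->S2; S2-a->S3; S2-b->S0; S3-a->S1; S3-b->S4; S4-a->S3; S4-b->S0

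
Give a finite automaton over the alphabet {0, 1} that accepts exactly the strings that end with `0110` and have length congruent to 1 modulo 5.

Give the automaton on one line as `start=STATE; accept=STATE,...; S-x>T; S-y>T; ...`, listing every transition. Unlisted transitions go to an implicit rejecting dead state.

Handle the two conditions separately and then intersect. One (5 states) tracks how much of the suffix `0110` has currently been matched; the other (5 states) tracks the input length modulo 5. Each combined state is a pair, one component from each; accept when both components accept. Minimizing collapses redundant product states.
A 9-state machine:
       0  1 
>  A   B  B 
   B   C  C 
   C   D  E 
   D   F  G 
   E   F  F 
   F   A  A 
   G   A  H 
   H   I  B 
 * I   C  C 
(> = start, * = accepting)

start=A; accept=I; A-0>B; A-1>B; B-0>C; B-1>C; C-0>D; C-1>E; D-0>F; D-1>G; E-0>F; E-1>F; F-0>A; F-1>A; G-0>A; G-1>H; H-0>I; H-1>B; I-0>C; I-1>C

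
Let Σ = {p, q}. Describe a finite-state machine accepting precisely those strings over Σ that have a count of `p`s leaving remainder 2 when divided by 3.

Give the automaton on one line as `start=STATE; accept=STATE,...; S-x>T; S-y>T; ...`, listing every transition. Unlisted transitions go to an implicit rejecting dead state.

The only thing that matters is how many `p`s have appeared, reduced mod 3. Use one state per residue: s0 for 0, …, s2 for 2. Reading `p` moves to the next residue; anything else stays put. s2 is accepting.
3 states suffice.
        p   q  
>  s0   s1  s0 
   s1   s2  s1 
 * s2   s0  s2 
(> = start, * = accepting)

start=s0; accept=s2; s0-p>s1; s0-q>s0; s1-p>s2; s1-q>s1; s2-p>s0; s2-q>s2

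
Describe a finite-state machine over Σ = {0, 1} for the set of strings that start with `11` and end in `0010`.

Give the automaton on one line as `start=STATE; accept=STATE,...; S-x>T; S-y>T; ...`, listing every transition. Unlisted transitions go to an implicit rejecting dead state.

Run two small machines in parallel and take their product. The first has 4 states tracking whether the input so far still matches the prefix `11`; the second has 5 states tracking how much of the suffix `0010` has currently been matched. A product state is a pair (one from each), accepting exactly when both do. After merging equivalent states the machine shrinks.
8 states suffice.
        0   1  
>  s0   s1  s2 
   s1   s1  s1 
   s2   s1  s3 
   s3   s4  s3 
   s4   s5  s3 
   s5   s5  s6 
   s6   s7  s3 
 * s7   s5  s3 
(> = start, * = accepting)

start=s0; accept=s7; s0-0>s1; s0-1>s2; s1-0>s1; s1-1>s1; s2-0>s1; s2-1>s3; s3-0>s4; s3-1>s3; s4-0>s5; s4-1>s3; s5-0>s5; s5-1>s6; s6-0>s7; s6-1>s3; s7-0>s5; s7-1>s3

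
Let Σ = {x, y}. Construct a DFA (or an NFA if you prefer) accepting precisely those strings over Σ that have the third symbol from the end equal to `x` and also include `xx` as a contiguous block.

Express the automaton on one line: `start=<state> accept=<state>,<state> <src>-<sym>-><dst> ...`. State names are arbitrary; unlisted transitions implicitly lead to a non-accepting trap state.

Handle the two conditions separately and then intersect. The first has 15 states tracking the last 3 symbols read; the second has 3 states tracking whether and how much of `xx` has been seen. A product state is a pair (one from each), accepting exactly when both do. After merging equivalent states the machine shrinks.
       x  y 
>  A   B  A 
   B   C  A 
   C   D  E 
 * D   D  E 
 * E   F  G 
 * F   C  H 
 * G   I  J 
   H   F  G 
   I   C  H 
   J   I  J 
(> = start, * = accepting)

start=A accept=D,E,F,G A-x->B A-y->A B-x->C B-y->A C-x->D C-y->E D-x->D D-y->E E-x->F E-y->G F-x->C F-y->H G-x->I G-y->J H-x->F H-y->G I-x->C I-y->H J-x->I J-y->J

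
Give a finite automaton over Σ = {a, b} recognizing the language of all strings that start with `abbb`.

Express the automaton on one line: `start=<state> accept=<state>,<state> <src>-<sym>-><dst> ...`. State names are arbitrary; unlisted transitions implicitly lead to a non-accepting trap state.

Walk along `abbb` while the input agrees: from q0 take `a` to q1, and so on. Any deviation drops to the rejecting sink q5. Once q4 is reached the prefix is confirmed and every continuation is accepted.
A 6-state machine:
        a   b  
>  q0   q1  q5 
   q1   q5  q2 
   q2   q5  q3 
   q3   q5  q4 
 * q4   q4  q4 
   q5   q5  q5 
(> = start, * = accepting)

start=q0 accept=q4 q0-a->q1 q0-b->q5 q1-a->q5 q1-b->q2 q2-a->q5 q2-b->q3 q3-a->q5 q3-b->q4 q4-a->q4 q4-b->q4 q5-a->q5 q5-b->q5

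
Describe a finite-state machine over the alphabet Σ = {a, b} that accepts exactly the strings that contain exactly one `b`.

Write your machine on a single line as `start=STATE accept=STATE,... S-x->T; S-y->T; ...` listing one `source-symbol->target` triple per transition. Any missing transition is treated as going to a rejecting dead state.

Only the number of `b`s matters, and only up to 2. Make a chain S0 → S1 → S2 advanced by each `b` (with S2 absorbing); every other symbol self-loops. The accepting set is {S1}.
3 states suffice.
        a   b  
>  S0   S0  S1 
 * S1   S1  S2 
   S2   S2  S2 
(> = start, * = accepting)

start=S0; accept=S1; S0-a->S0; S0-b->S1; S1-a->S1; S1-b->S2; S2-a->S2; S2-b->S2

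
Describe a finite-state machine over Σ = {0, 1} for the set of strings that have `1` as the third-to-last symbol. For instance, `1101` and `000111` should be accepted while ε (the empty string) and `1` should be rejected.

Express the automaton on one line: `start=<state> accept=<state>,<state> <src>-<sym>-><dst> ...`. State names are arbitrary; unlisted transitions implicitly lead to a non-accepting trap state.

Because acceptance depends on a position counted from the end, the machine has to buffer the most recent 3 symbols. Make each state the string of the last up-to-3 symbols read; on input `x` shift the window left and append `x`. Accept when the buffered window has length 3 and begins with `1`.
15 states suffice.
          0    1  
>  S0     S1   S2 
   S1     S3   S4 
   S2     S5   S6 
   S3     S7   S8 
   S4     S9  S10 
   S5    S11  S12 
   S6    S13  S14 
   S7     S7   S8 
   S8     S9  S10 
   S9    S11  S12 
   S10   S13  S14 
 * S11    S7   S8 
 * S12    S9  S10 
 * S13   S11  S12 
 * S14   S13  S14 
(> = start, * = accepting)

start=S0 accept=S11,S12,S13,S14 S0-0->S1 S0-1->S2 S1-0->S3 S1-1->S4 S2-0->S5 S2-1->S6 S3-0->S7 S3-1->S8 S4-0->S9 S4-1->S10 S5-0->S11 S5-1->S12 S6-0->S13 S6-1->S14 S7-0->S7 S7-1->S8 S8-0->S9 S8-1->S10 S9-0->S11 S9-1->S12 S10-0->S13 S10-1->S14 S11-0->S7 S11-1->S8 S12-0->S9 S12-1->S10 S13-0->S11 S13-1->S12 S14-0->S13 S14-1->S14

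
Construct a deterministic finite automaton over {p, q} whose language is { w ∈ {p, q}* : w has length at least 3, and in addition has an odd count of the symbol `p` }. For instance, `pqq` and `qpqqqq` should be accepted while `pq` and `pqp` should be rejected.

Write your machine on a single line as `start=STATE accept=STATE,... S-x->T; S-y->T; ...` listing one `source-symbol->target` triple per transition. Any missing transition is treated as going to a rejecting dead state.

Handle the two conditions separately and then intersect. The first has 5 states tracking the input length, saturating at 4; the second has 2 states tracking the count of `p`s modulo 2. A product state is a pair (one from each), accepting exactly when both do. After merging equivalent states the machine shrinks.
       p  q 
>  A   B  C 
   B   D  E 
   C   E  D 
   D   F  D 
   E   D  F 
 * F   D  F 
(> = start, * = accepting)

start=A; accept=F; A-p->B; A-q->C; B-p->D; B-q->E; C-p->E; C-q->D; D-p->F; D-q->D; E-p->D; E-q->F; F-p->D; F-q->F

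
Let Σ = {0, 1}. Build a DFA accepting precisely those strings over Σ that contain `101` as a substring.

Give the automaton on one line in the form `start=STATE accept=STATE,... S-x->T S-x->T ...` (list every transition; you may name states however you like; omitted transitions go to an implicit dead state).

States A..C record the length of the longest prefix of `101` that matches the current input suffix. Reaching D means `101` has been seen, and we stay there forever. Accept from D.
A 4-state machine:
       0  1 
>  A   A  B 
   B   C  B 
   C   A  D 
 * D   D  D 
(> = start, * = accepting)

start=A accept=D A-0->A A-1->B B-0->C B-1->B C-0->A C-1->D D-0->D D-1->D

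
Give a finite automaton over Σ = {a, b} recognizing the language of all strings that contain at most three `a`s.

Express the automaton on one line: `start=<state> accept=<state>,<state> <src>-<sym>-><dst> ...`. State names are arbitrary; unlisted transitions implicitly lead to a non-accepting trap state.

Only the number of `a`s matters, and only up to 4. Make a chain s0 → s1 → s2 → s3 → s4 advanced by each `a` (with s4 absorbing); every other symbol self-loops. The accepting set is {s0, s1, s2, s3}.
With 5 states:
        a   b  
>* s0   s1  s0 
 * s1   s2  s1 
 * s2   s3  s2 
 * s3   s4  s3 
   s4   s4  s4 
(> = start, * = accepting)

start=s0 accept=s0,s1,s2,s3 s0-a->s1 s0-b->s0 s1-a->s2 s1-b->s1 s2-a->s3 s2-b->s2 s3-a->s4 s3-b->s3 s4-a->s4 s4-b->s4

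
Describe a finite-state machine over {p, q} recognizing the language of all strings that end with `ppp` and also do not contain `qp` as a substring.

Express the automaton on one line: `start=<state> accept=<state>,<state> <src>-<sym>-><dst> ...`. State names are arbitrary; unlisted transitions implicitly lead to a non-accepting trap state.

start=S0 accept=S4 S0-p->S1 S0-q->S2 S1-p->S3 S1-q->S2 S2-p->S2 S2-q->S2 S3-p->S4 S3-q->S2 S4-p->S4 S4-q->S2

Run two small machines in parallel and take their product. The first has 4 states tracking how much of the suffix `ppp` has currently been matched; the second has 3 states tracking partial matches of the forbidden pattern `qp`. A product state is a pair (one from each), accepting exactly when both do. Minimizing collapses redundant product states.
With 5 states:
        p   q  
>  S0   S1  S2 
   S1   S3  S2 
   S2   S2  S2 
   S3   S4  S2 
 * S4   S4  S2 
(> = start, * = accepting)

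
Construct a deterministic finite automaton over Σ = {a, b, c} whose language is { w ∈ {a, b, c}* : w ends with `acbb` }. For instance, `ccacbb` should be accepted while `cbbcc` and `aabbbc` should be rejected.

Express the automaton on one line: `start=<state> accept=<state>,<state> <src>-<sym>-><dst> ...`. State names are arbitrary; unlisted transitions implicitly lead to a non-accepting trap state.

Remember how much of `acbb` the current input suffix matches. State S0 means no match yet; S1 means the last symbol is `a`; S2 means the last 2 symbols are `ac`; S3 means the last 3 symbols are `acb`; S4 means the last 4 symbols are `acbb`. Only S4 accepts. On a mismatch, fall back to the longest proper suffix that is still a prefix of `acbb`.
A 5-state machine:
        a   b   c  
>  S0   S1  S0  S0 
   S1   S1  S0  S2 
   S2   S1  S3  S0 
   S3   S1  S4  S0 
 * S4   S1  S0  S0 
(> = start, * = accepting)

start=S0 accept=S4 S0-a->S1 S0-b->S0 S0-c->S0 S1-a->S1 S1-b->S0 S1-c->S2 S2-a->S1 S2-b->S3 S2-c->S0 S3-a->S1 S3-b->S4 S3-c->S0 S4-a->S1 S4-b->S0 S4-c->S0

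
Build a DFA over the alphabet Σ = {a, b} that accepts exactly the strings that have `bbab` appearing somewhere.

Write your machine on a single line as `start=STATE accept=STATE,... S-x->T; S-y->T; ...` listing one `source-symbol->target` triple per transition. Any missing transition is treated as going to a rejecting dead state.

start=S0; accept=S4; S0-a->S0; S0-b->S1; S1-a->S0; S1-b->S2; S2-a->S3; S2-b->S2; S3-a->S0; S3-b->S4; S4-a->S4; S4-b->S4

States S0..S3 record the length of the longest prefix of `bbab` that matches the current input suffix. Reaching S4 means `bbab` has been seen, and we stay there forever. Accept from S4.
With 5 states:
        a   b  
>  S0   S0  S1 
   S1   S0  S2 
   S2   S3  S2 
   S3   S0  S4 
 * S4   S4  S4 
(> = start, * = accepting)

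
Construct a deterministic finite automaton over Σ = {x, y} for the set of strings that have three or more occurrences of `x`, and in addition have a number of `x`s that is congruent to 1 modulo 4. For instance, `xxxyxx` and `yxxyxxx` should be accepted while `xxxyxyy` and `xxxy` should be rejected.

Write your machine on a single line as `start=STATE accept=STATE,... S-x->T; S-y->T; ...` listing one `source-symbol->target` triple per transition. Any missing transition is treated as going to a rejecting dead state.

Run two small machines in parallel and take their product. The first has 5 states tracking the count of `x`s, saturating at 4; the second has 4 states tracking the count of `x`s modulo 4. A product state is a pair (one from each), accepting exactly when both do.
8 states suffice.
        x   y  
>  S0   S1  S0 
   S1   S2  S1 
   S2   S3  S2 
   S3   S4  S3 
   S4   S5  S4 
 * S5   S6  S5 
   S6   S7  S6 
   S7   S4  S7 
(> = start, * = accepting)

start=S0; accept=S5; S0-x->S1; S0-y->S0; S1-x->S2; S1-y->S1; S2-x->S3; S2-y->S2; S3-x->S4; S3-y->S3; S4-x->S5; S4-y->S4; S5-x->S6; S5-y->S5; S6-x->S7; S6-y->S6; S7-x->S4; S7-y->S7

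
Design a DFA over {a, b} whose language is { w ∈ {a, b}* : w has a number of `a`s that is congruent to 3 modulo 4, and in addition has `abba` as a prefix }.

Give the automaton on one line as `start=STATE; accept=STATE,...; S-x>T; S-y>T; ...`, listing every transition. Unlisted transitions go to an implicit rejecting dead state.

Handle the two conditions separately and then intersect. The first has 4 states tracking the count of `a`s modulo 4; the second has 6 states tracking whether the input so far still matches the prefix `abba`. A product state is a pair (one from each), accepting exactly when both do.
With 12 states:
          a    b  
>  s0     s1   s2 
   s1     s3   s4 
   s2     s5   s2 
   s3     s6   s3 
   s4     s3   s7 
   s5     s3   s5 
   s6     s2   s6 
   s7     s8   s5 
   s8     s9   s8 
 * s9    s10   s9 
   s10   s11  s10 
   s11    s8  s11 
(> = start, * = accepting)

start=s0; accept=s9; s0-a>s1; s0-b>s2; s1-a>s3; s1-b>s4; s2-a>s5; s2-b>s2; s3-a>s6; s3-b>s3; s4-a>s3; s4-b>s7; s5-a>s3; s5-b>s5; s6-a>s2; s6-b>s6; s7-a>s8; s7-b>s5; s8-a>s9; s8-b>s8; s9-a>s10; s9-b>s9; s10-a>s11; s10-b>s10; s11-a>s8; s11-b>s11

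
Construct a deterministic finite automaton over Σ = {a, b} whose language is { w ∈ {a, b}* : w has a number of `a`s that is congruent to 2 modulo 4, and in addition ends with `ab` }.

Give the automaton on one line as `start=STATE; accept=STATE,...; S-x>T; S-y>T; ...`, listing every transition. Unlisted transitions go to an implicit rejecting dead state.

start=s0; accept=s4; s0-a>s1; s0-b>s0; s1-a>s2; s1-b>s1; s2-a>s3; s2-b>s4; s3-a>s0; s3-b>s3; s4-a>s3; s4-b>s5; s5-a>s3; s5-b>s5

Build one automaton per condition and run them in lockstep. The first has 4 states tracking the count of `a`s modulo 4; the second has 3 states tracking how much of the suffix `ab` has currently been matched. A product state is a pair (one from each), accepting exactly when both do. Equivalent product states are then merged.
A 6-state machine:
        a   b  
>  s0   s1  s0 
   s1   s2  s1 
   s2   s3  s4 
   s3   s0  s3 
 * s4   s3  s5 
   s5   s3  s5 
(> = start, * = accepting)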